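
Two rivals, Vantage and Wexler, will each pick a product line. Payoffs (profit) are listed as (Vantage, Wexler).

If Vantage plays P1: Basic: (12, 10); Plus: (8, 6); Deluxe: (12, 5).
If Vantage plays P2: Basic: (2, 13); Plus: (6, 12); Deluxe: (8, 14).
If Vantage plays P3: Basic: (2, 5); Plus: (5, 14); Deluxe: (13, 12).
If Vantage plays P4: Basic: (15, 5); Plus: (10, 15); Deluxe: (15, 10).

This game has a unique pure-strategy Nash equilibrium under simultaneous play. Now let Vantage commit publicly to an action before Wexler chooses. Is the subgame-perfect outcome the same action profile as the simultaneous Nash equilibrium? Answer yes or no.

Wexler best-responds to each possible Vantage move:
- P1: BR = Basic, leader payoff 12.
- P2: BR = Deluxe, leader payoff 8.
- P3: BR = Plus, leader payoff 5.
- P4: BR = Plus, leader payoff 10.
Vantage's induced payoffs are 12, 8, 5, 10, so Vantage commits to P1. Subgame-perfect outcome: (P1, Basic) with payoffs (12, 10).
For the simultaneous game, intersect best replies.
Vantage's best replies: Basic→P4; Plus→P4; Deluxe→P4.
Wexler's best replies: P1→Basic; P2→Deluxe; P3→Plus; P4→Plus.
The unique mutual best reply is (P4, Plus), giving (10, 15).
Sequential outcome (P1, Basic) differs from the Nash profile (P4, Plus).

no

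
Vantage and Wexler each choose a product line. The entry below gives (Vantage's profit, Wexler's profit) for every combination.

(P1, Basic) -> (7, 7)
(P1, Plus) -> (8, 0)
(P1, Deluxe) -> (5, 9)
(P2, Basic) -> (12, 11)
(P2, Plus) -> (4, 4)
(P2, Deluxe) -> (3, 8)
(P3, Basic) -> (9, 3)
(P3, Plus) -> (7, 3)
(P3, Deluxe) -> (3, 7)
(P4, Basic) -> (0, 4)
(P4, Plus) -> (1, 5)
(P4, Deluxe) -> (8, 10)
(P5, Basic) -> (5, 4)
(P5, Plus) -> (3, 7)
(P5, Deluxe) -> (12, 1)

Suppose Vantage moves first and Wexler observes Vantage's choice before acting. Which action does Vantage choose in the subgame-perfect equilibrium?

Backward induction with Vantage moving first.
- P1: BR = Deluxe, leader payoff 5.
- P2: BR = Basic, leader payoff 12.
- P3: BR = Deluxe, leader payoff 3.
- P4: BR = Deluxe, leader payoff 8.
- P5: BR = Plus, leader payoff 3.
Among 5, 12, 3, 8, 3, the best is 12 at P2. Subgame-perfect outcome: (P2, Basic) with payoffs (12, 11).

P2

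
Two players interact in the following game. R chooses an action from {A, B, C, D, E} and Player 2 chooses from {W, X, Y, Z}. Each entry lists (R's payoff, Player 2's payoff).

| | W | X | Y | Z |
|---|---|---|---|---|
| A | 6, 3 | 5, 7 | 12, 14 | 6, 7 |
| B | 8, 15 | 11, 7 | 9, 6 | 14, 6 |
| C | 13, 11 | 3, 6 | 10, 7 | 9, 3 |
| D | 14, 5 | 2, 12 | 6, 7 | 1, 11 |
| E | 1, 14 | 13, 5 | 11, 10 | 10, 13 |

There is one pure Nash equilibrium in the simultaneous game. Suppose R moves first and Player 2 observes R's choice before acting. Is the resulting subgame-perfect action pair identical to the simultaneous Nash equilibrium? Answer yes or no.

Solve by backward induction (R leads).
- A: BR = Y, leader payoff 12.
- B: BR = W, leader payoff 8.
- C: BR = W, leader payoff 13.
- D: BR = X, leader payoff 2.
- E: BR = W, leader payoff 1.
R's induced payoffs are 12, 8, 13, 2, 1, so R commits to C. Subgame-perfect outcome: (C, W) with payoffs (13, 11).
Now find the simultaneous Nash equilibrium.
R's best replies: W→D; X→E; Y→A; Z→B.
Player 2's best replies: A→Y; B→W; C→W; D→X; E→W.
Only (A, Y) has each player best-responding; Nash payoffs (12, 14).
Sequential outcome (C, W) differs from the Nash profile (A, Y).

no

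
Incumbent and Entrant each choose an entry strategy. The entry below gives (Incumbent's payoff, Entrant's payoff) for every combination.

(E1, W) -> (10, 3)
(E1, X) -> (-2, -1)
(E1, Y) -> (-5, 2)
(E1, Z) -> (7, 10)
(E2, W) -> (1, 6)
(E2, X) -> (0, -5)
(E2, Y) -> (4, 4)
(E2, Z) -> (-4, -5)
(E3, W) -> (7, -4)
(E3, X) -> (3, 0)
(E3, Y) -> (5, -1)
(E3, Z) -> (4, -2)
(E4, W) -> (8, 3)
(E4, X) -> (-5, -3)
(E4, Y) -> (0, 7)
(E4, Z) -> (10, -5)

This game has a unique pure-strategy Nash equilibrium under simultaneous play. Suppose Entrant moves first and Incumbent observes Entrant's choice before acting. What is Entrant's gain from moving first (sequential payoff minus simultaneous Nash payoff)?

Solve by backward induction (Entrant leads).
- W → Incumbent plays E1 (best of 10, 1, 7, 8); Entrant gets 3.
- X → Incumbent plays E3 (best of -2, 0, 3, -5); Entrant gets 0.
- Y → Incumbent plays E3 (best of -5, 4, 5, 0); Entrant gets -1.
- Z → Incumbent plays E4 (best of 7, -4, 4, 10); Entrant gets -5.
Entrant's induced payoffs are 3, 0, -1, -5, so Entrant commits to W. Subgame-perfect outcome: (E1, W) with payoffs (10, 3).
For the simultaneous game, intersect best replies.
Incumbent's best replies: W→E1; X→E3; Y→E3; Z→E4.
Entrant's best replies: E1→Z; E2→W; E3→X; E4→Y.
Only (E3, X) has each player best-responding; Nash payoffs (3, 0).
Entrant's commitment gain: 3 − 0 = 3.

3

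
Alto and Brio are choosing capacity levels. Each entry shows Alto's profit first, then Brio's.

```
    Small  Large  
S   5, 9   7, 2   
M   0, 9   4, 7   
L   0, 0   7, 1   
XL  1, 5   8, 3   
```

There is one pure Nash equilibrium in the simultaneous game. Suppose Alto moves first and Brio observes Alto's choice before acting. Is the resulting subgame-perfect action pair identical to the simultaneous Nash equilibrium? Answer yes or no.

no

Work backward from Brio's decision.
- S → Brio plays Small (best of 9, 2); Alto gets 5.
- M → Brio plays Small (best of 9, 7); Alto gets 0.
- L → Brio plays Large (best of 0, 1); Alto gets 7.
- XL → Brio plays Small (best of 5, 3); Alto gets 1.
Alto's induced payoffs are 5, 0, 7, 1, so Alto commits to L. Subgame-perfect outcome: (L, Large) with payoffs (7, 1).
Under simultaneous play:
Alto's best replies: Small→S; Large→XL.
Brio's best replies: S→Small; M→Small; L→Large; XL→Small.
Only (S, Small) has each player best-responding; Nash payoffs (5, 9).
Sequential outcome (L, Large) differs from the Nash profile (S, Small).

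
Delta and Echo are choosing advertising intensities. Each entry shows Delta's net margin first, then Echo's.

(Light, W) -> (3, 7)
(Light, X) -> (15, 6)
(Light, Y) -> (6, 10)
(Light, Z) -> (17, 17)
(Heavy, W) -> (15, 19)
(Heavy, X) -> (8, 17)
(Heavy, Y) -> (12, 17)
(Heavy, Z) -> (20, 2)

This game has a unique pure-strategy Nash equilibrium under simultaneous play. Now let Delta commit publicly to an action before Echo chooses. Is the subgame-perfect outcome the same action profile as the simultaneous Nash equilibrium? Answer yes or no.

no

Solve by backward induction (Delta leads).
- Light: Echo compares 7, 6, 10, 17 and picks Z; Delta would get 17.
- Heavy: Echo compares 19, 17, 17, 2 and picks W; Delta would get 15.
Maximizing over 17, 15, Delta chooses Light. Subgame-perfect outcome: (Light, Z) with payoffs (17, 17).
For the simultaneous game, intersect best replies.
Delta's best replies: W→Heavy; X→Light; Y→Heavy; Z→Heavy.
Echo's best replies: Light→Z; Heavy→W.
Only (Heavy, W) has each player best-responding; Nash payoffs (15, 19).
Sequential outcome (Light, Z) differs from the Nash profile (Heavy, W).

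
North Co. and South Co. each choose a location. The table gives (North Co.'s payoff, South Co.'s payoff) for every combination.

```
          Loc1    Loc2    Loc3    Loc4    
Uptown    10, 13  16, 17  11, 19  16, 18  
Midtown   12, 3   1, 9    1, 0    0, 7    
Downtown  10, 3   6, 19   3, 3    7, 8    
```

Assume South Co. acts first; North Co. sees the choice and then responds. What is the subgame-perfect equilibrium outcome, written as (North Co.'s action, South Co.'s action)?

North Co. best-responds to each possible South Co. move:
- Loc1: BR = Midtown, leader payoff 3.
- Loc2: BR = Uptown, leader payoff 17.
- Loc3: BR = Uptown, leader payoff 19.
- Loc4: BR = Uptown, leader payoff 18.
South Co.'s induced payoffs are 3, 17, 19, 18, so South Co. commits to Loc3. Subgame-perfect outcome: (Uptown, Loc3) with payoffs (11, 19).

(Uptown, Loc3)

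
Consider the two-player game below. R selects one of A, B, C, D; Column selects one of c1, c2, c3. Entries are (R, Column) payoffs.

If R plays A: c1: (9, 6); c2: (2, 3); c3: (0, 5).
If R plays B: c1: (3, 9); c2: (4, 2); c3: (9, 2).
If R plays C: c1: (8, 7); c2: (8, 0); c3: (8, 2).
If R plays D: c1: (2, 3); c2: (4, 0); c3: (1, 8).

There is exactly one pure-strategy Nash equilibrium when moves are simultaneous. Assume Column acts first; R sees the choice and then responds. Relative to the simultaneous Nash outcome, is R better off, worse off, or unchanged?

R best-responds to each possible Column move:
- c1: R compares 9, 3, 8, 2 and picks A; Column would get 6.
- c2: R compares 2, 4, 8, 4 and picks C; Column would get 0.
- c3: R compares 0, 9, 8, 1 and picks B; Column would get 2.
Among 6, 0, 2, the best is 6 at c1. Subgame-perfect outcome: (A, c1) with payoffs (9, 6).
For the simultaneous game, intersect best replies.
R's best replies: c1→A; c2→C; c3→B.
Column's best replies: A→c1; B→c1; C→c1; D→c3.
Only (A, c1) has each player best-responding; Nash payoffs (9, 6).
R earns 9 sequentially versus 9 at the Nash outcome: unchanged.

unchanged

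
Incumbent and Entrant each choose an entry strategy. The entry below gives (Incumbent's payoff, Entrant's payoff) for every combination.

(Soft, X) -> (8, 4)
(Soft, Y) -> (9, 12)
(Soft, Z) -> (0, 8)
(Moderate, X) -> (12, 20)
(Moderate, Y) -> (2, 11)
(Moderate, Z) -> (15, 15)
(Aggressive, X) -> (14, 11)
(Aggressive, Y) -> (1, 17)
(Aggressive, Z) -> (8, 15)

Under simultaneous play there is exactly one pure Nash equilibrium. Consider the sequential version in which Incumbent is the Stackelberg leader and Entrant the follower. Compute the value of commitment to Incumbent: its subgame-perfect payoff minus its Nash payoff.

3

Backward induction with Incumbent moving first.
- Soft → Entrant plays Y (best of 4, 12, 8); Incumbent gets 9.
- Moderate → Entrant plays X (best of 20, 11, 15); Incumbent gets 12.
- Aggressive → Entrant plays Y (best of 11, 17, 15); Incumbent gets 1.
Maximizing over 9, 12, 1, Incumbent chooses Moderate. Subgame-perfect outcome: (Moderate, X) with payoffs (12, 20).
Now find the simultaneous Nash equilibrium.
Incumbent's best replies: X→Aggressive; Y→Soft; Z→Moderate.
Entrant's best replies: Soft→Y; Moderate→X; Aggressive→Y.
Only (Soft, Y) has each player best-responding; Nash payoffs (9, 12).
Incumbent's commitment gain: 12 − 9 = 3.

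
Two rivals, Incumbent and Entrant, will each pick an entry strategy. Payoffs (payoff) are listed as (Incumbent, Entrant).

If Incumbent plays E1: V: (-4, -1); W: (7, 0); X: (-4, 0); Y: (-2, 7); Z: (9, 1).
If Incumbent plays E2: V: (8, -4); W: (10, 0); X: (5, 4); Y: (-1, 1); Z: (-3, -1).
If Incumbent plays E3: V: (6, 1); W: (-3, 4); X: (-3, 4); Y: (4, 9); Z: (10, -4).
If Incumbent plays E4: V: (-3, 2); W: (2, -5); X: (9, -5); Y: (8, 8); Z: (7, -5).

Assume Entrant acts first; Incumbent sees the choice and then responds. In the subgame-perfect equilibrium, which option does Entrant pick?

Y

Backward induction with Entrant moving first.
- V: BR = E2, leader payoff -4.
- W: BR = E2, leader payoff 0.
- X: BR = E4, leader payoff -5.
- Y: BR = E4, leader payoff 8.
- Z: BR = E3, leader payoff -4.
Among -4, 0, -5, 8, -4, the best is 8 at Y. Subgame-perfect outcome: (E4, Y) with payoffs (8, 8).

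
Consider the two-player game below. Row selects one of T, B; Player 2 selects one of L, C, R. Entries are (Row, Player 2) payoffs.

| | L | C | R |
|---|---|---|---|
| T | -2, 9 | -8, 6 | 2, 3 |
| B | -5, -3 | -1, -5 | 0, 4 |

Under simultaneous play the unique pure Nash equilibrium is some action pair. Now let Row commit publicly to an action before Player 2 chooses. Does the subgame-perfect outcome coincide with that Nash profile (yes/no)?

no

Backward induction with Row moving first.
- T: BR = L, leader payoff -2.
- B: BR = R, leader payoff 0.
Among -2, 0, the best is 0 at B. Subgame-perfect outcome: (B, R) with payoffs (0, 4).
For the simultaneous game, intersect best replies.
Row's best replies: L→T; C→B; R→T.
Player 2's best replies: T→L; B→R.
Only (T, L) has each player best-responding; Nash payoffs (-2, 9).
Sequential outcome (B, R) differs from the Nash profile (T, L).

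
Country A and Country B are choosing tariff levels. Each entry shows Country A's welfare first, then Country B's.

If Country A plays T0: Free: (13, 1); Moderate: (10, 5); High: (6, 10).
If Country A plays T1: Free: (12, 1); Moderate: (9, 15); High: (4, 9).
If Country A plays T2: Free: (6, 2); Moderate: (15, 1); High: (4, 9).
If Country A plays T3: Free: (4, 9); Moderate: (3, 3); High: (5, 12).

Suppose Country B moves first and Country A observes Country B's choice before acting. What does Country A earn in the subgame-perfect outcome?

6

Backward induction with Country B moving first.
- Free → Country A plays T0 (best of 13, 12, 6, 4); Country B gets 1.
- Moderate → Country A plays T2 (best of 10, 9, 15, 3); Country B gets 1.
- High → Country A plays T0 (best of 6, 4, 4, 5); Country B gets 10.
Maximizing over 1, 1, 10, Country B chooses High. Subgame-perfect outcome: (T0, High) with payoffs (6, 10).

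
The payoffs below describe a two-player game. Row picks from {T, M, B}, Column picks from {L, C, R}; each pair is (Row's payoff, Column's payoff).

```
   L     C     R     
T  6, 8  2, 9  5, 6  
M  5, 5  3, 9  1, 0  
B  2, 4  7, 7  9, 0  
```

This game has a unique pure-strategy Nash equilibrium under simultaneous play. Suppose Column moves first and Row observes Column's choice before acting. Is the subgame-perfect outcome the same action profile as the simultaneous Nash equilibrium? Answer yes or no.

no

Work backward from Row's decision.
- L: BR = T, leader payoff 8.
- C: BR = B, leader payoff 7.
- R: BR = B, leader payoff 0.
Column's induced payoffs are 8, 7, 0, so Column commits to L. Subgame-perfect outcome: (T, L) with payoffs (6, 8).
Now find the simultaneous Nash equilibrium.
Row's best replies: L→T; C→B; R→B.
Column's best replies: T→C; M→C; B→C.
The unique mutual best reply is (B, C), giving (7, 7).
Sequential outcome (T, L) differs from the Nash profile (B, C).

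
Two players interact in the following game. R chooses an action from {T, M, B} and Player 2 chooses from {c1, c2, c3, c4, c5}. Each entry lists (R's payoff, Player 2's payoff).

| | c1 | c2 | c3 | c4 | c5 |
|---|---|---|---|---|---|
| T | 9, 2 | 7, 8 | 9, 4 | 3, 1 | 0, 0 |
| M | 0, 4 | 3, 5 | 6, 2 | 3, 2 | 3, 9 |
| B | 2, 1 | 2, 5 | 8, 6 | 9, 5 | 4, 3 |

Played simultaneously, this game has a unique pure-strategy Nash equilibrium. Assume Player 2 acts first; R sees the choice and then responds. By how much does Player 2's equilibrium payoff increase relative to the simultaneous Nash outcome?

Solve by backward induction (Player 2 leads).
- c1: BR = T, leader payoff 2.
- c2: BR = T, leader payoff 8.
- c3: BR = T, leader payoff 4.
- c4: BR = B, leader payoff 5.
- c5: BR = B, leader payoff 3.
Player 2's induced payoffs are 2, 8, 4, 5, 3, so Player 2 commits to c2. Subgame-perfect outcome: (T, c2) with payoffs (7, 8).
For the simultaneous game, intersect best replies.
R's best replies: c1→T; c2→T; c3→T; c4→B; c5→B.
Player 2's best replies: T→c2; M→c5; B→c3.
The unique mutual best reply is (T, c2), giving (7, 8).
Player 2's commitment gain: 8 − 8 = 0.

0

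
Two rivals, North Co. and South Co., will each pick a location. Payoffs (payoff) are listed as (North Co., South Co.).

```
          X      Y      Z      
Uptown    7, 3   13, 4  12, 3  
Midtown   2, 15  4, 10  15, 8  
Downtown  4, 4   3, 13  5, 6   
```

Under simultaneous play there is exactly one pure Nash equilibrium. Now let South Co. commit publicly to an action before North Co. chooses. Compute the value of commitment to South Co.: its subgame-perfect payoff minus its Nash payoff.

4

Backward induction with South Co. moving first.
- X: BR = Uptown, leader payoff 3.
- Y: BR = Uptown, leader payoff 4.
- Z: BR = Midtown, leader payoff 8.
South Co.'s induced payoffs are 3, 4, 8, so South Co. commits to Z. Subgame-perfect outcome: (Midtown, Z) with payoffs (15, 8).
Now find the simultaneous Nash equilibrium.
North Co.'s best replies: X→Uptown; Y→Uptown; Z→Midtown.
South Co.'s best replies: Uptown→Y; Midtown→X; Downtown→Y.
Only (Uptown, Y) has each player best-responding; Nash payoffs (13, 4).
South Co.'s commitment gain: 8 − 4 = 4.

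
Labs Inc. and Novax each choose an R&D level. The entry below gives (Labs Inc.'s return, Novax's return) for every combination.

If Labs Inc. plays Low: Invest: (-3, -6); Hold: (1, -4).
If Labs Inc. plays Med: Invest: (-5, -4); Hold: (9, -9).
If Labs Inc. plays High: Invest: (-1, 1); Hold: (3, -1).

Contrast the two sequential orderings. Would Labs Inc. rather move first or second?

If Labs Inc. leads: Novax's best replies are Low→Hold, Med→Invest, High→Invest; Labs Inc.'s induced payoffs 1, -5, -1; outcome (Low, Hold), payoffs (1, -4).
If Novax leads: Labs Inc.'s best replies are Invest→High, Hold→Med; Novax's induced payoffs 1, -9; outcome (High, Invest), payoffs (-1, 1).
Labs Inc. gets 1 moving first and -1 moving second, so Labs Inc. prefers to move first.

first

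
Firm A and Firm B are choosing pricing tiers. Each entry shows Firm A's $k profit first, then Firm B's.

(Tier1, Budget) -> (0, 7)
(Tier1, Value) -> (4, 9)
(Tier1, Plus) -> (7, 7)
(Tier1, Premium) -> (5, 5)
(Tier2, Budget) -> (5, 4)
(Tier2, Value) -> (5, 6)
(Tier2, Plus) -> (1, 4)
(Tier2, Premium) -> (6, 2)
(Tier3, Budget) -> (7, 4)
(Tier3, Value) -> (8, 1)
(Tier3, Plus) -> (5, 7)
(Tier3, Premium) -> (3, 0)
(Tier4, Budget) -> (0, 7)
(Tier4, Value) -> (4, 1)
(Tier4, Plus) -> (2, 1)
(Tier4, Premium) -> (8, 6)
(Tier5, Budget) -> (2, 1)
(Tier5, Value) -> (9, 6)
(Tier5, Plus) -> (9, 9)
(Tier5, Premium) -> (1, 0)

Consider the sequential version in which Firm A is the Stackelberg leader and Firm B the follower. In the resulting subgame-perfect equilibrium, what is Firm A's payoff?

9

Solve by backward induction (Firm A leads).
- Tier1: Firm B compares 7, 9, 7, 5 and picks Value; Firm A would get 4.
- Tier2: Firm B compares 4, 6, 4, 2 and picks Value; Firm A would get 5.
- Tier3: Firm B compares 4, 1, 7, 0 and picks Plus; Firm A would get 5.
- Tier4: Firm B compares 7, 1, 1, 6 and picks Budget; Firm A would get 0.
- Tier5: Firm B compares 1, 6, 9, 0 and picks Plus; Firm A would get 9.
Maximizing over 4, 5, 5, 0, 9, Firm A chooses Tier5. Subgame-perfect outcome: (Tier5, Plus) with payoffs (9, 9).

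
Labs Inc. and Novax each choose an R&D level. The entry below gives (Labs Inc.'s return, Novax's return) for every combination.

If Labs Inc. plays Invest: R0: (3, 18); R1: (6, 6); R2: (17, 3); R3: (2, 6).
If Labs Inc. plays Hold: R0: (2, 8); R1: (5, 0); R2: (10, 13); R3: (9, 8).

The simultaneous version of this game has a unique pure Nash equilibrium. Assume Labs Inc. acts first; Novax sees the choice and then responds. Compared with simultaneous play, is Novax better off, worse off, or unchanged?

worse off

Novax best-responds to each possible Labs Inc. move:
- Invest → Novax plays R0 (best of 18, 6, 3, 6); Labs Inc. gets 3.
- Hold → Novax plays R2 (best of 8, 0, 13, 8); Labs Inc. gets 10.
Labs Inc.'s induced payoffs are 3, 10, so Labs Inc. commits to Hold. Subgame-perfect outcome: (Hold, R2) with payoffs (10, 13).
Under simultaneous play:
Labs Inc.'s best replies: R0→Invest; R1→Invest; R2→Invest; R3→Hold.
Novax's best replies: Invest→R0; Hold→R2.
The unique mutual best reply is (Invest, R0), giving (3, 18).
Novax earns 13 sequentially versus 18 at the Nash outcome: worse off.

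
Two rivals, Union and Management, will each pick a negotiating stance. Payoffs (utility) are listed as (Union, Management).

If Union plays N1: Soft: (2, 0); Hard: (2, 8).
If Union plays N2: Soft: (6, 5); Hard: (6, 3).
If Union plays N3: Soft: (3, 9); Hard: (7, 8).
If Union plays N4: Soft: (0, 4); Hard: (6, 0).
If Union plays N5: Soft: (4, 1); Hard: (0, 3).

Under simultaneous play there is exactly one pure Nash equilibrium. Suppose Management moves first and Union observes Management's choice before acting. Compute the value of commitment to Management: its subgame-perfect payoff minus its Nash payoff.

3

Backward induction with Management moving first.
- Soft: BR = N2, leader payoff 5.
- Hard: BR = N3, leader payoff 8.
Among 5, 8, the best is 8 at Hard. Subgame-perfect outcome: (N3, Hard) with payoffs (7, 8).
Now find the simultaneous Nash equilibrium.
Union's best replies: Soft→N2; Hard→N3.
Management's best replies: N1→Hard; N2→Soft; N3→Soft; N4→Soft; N5→Hard.
The unique mutual best reply is (N2, Soft), giving (6, 5).
Management's commitment gain: 8 − 5 = 3.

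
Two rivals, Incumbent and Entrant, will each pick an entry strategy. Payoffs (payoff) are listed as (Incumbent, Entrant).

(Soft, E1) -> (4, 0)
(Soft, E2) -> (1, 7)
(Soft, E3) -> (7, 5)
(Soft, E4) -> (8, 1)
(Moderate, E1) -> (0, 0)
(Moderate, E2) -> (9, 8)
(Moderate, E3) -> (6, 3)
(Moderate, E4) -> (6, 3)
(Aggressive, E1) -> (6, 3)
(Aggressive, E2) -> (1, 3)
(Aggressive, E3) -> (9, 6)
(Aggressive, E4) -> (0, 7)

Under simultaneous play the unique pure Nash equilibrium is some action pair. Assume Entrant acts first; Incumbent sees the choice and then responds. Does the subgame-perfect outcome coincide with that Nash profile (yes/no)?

Work backward from Incumbent's decision.
- E1 → Incumbent plays Aggressive (best of 4, 0, 6); Entrant gets 3.
- E2 → Incumbent plays Moderate (best of 1, 9, 1); Entrant gets 8.
- E3 → Incumbent plays Aggressive (best of 7, 6, 9); Entrant gets 6.
- E4 → Incumbent plays Soft (best of 8, 6, 0); Entrant gets 1.
Maximizing over 3, 8, 6, 1, Entrant chooses E2. Subgame-perfect outcome: (Moderate, E2) with payoffs (9, 8).
Now find the simultaneous Nash equilibrium.
Incumbent's best replies: E1→Aggressive; E2→Moderate; E3→Aggressive; E4→Soft.
Entrant's best replies: Soft→E2; Moderate→E2; Aggressive→E4.
Only (Moderate, E2) has each player best-responding; Nash payoffs (9, 8).
Sequential outcome (Moderate, E2) coincides with the Nash profile (Moderate, E2).

yes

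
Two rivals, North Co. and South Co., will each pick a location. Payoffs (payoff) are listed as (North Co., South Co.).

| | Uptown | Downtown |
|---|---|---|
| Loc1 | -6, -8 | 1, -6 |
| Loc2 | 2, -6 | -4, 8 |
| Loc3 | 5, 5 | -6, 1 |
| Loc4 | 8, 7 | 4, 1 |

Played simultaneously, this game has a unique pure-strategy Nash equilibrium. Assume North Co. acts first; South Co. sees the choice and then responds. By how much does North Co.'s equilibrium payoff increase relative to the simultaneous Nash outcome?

0

Work backward from South Co.'s decision.
- Loc1: BR = Downtown, leader payoff 1.
- Loc2: BR = Downtown, leader payoff -4.
- Loc3: BR = Uptown, leader payoff 5.
- Loc4: BR = Uptown, leader payoff 8.
Maximizing over 1, -4, 5, 8, North Co. chooses Loc4. Subgame-perfect outcome: (Loc4, Uptown) with payoffs (8, 7).
For the simultaneous game, intersect best replies.
North Co.'s best replies: Uptown→Loc4; Downtown→Loc4.
South Co.'s best replies: Loc1→Downtown; Loc2→Downtown; Loc3→Uptown; Loc4→Uptown.
The unique mutual best reply is (Loc4, Uptown), giving (8, 7).
North Co.'s commitment gain: 8 − 8 = 0.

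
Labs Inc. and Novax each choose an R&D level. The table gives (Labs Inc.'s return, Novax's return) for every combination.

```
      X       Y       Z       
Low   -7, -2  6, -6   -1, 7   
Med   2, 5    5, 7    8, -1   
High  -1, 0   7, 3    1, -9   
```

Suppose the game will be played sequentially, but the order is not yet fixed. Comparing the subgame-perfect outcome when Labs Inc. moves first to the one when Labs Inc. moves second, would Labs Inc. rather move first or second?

If Labs Inc. leads: Novax's best replies are Low→Z, Med→Y, High→Y; Labs Inc.'s induced payoffs -1, 5, 7; outcome (High, Y), payoffs (7, 3).
If Novax leads: Labs Inc.'s best replies are X→Med, Y→High, Z→Med; Novax's induced payoffs 5, 3, -1; outcome (Med, X), payoffs (2, 5).
Labs Inc. gets 7 moving first and 2 moving second, so Labs Inc. prefers to move first.

first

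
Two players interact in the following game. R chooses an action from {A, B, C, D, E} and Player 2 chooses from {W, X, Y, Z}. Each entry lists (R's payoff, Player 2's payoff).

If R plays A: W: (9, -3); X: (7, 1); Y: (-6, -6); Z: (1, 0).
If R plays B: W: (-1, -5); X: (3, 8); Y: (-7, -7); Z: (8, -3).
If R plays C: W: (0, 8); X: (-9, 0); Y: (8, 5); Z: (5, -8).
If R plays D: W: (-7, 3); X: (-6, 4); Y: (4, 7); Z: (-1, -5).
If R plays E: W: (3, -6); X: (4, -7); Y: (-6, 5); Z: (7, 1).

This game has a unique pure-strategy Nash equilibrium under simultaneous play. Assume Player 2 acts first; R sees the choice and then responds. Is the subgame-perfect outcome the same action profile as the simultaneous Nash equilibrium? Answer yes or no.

no

R best-responds to each possible Player 2 move:
- W: BR = A, leader payoff -3.
- X: BR = A, leader payoff 1.
- Y: BR = C, leader payoff 5.
- Z: BR = B, leader payoff -3.
Player 2's induced payoffs are -3, 1, 5, -3, so Player 2 commits to Y. Subgame-perfect outcome: (C, Y) with payoffs (8, 5).
Now find the simultaneous Nash equilibrium.
R's best replies: W→A; X→A; Y→C; Z→B.
Player 2's best replies: A→X; B→X; C→W; D→Y; E→Y.
The unique mutual best reply is (A, X), giving (7, 1).
Sequential outcome (C, Y) differs from the Nash profile (A, X).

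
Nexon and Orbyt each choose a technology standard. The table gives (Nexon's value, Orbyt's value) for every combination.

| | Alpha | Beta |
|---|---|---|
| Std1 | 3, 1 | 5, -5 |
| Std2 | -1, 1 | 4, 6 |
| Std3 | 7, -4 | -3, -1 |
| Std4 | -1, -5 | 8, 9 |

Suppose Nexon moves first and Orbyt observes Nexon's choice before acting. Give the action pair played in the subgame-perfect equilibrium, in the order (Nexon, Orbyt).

(Std4, Beta)

Backward induction with Nexon moving first.
- Std1: Orbyt compares 1, -5 and picks Alpha; Nexon would get 3.
- Std2: Orbyt compares 1, 6 and picks Beta; Nexon would get 4.
- Std3: Orbyt compares -4, -1 and picks Beta; Nexon would get -3.
- Std4: Orbyt compares -5, 9 and picks Beta; Nexon would get 8.
Nexon's induced payoffs are 3, 4, -3, 8, so Nexon commits to Std4. Subgame-perfect outcome: (Std4, Beta) with payoffs (8, 9).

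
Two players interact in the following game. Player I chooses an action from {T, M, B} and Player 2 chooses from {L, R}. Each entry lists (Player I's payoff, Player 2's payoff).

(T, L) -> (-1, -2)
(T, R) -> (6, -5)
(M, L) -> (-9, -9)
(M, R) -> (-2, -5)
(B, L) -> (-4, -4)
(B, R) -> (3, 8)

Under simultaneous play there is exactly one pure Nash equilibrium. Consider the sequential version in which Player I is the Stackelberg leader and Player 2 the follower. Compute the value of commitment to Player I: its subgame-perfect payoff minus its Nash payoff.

Backward induction with Player I moving first.
- T → Player 2 plays L (best of -2, -5); Player I gets -1.
- M → Player 2 plays R (best of -9, -5); Player I gets -2.
- B → Player 2 plays R (best of -4, 8); Player I gets 3.
Maximizing over -1, -2, 3, Player I chooses B. Subgame-perfect outcome: (B, R) with payoffs (3, 8).
Now find the simultaneous Nash equilibrium.
Player I's best replies: L→T; R→T.
Player 2's best replies: T→L; M→R; B→R.
Only (T, L) has each player best-responding; Nash payoffs (-1, -2).
Player I's commitment gain: 3 − -1 = 4.

4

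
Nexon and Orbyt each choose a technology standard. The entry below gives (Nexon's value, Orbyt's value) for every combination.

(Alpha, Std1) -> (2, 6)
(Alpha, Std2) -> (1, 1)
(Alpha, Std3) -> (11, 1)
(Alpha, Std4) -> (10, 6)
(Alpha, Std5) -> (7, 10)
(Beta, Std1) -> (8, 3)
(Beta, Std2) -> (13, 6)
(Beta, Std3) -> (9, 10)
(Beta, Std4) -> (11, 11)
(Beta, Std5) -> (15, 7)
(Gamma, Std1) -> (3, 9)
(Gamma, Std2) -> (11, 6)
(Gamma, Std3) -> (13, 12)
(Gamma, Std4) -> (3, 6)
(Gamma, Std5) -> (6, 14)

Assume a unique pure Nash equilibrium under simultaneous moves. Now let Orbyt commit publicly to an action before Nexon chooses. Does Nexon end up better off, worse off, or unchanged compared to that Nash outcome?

better off

Work backward from Nexon's decision.
- Std1: Nexon compares 2, 8, 3 and picks Beta; Orbyt would get 3.
- Std2: Nexon compares 1, 13, 11 and picks Beta; Orbyt would get 6.
- Std3: Nexon compares 11, 9, 13 and picks Gamma; Orbyt would get 12.
- Std4: Nexon compares 10, 11, 3 and picks Beta; Orbyt would get 11.
- Std5: Nexon compares 7, 15, 6 and picks Beta; Orbyt would get 7.
Among 3, 6, 12, 11, 7, the best is 12 at Std3. Subgame-perfect outcome: (Gamma, Std3) with payoffs (13, 12).
For the simultaneous game, intersect best replies.
Nexon's best replies: Std1→Beta; Std2→Beta; Std3→Gamma; Std4→Beta; Std5→Beta.
Orbyt's best replies: Alpha→Std5; Beta→Std4; Gamma→Std5.
The unique mutual best reply is (Beta, Std4), giving (11, 11).
Nexon earns 13 sequentially versus 11 at the Nash outcome: better off.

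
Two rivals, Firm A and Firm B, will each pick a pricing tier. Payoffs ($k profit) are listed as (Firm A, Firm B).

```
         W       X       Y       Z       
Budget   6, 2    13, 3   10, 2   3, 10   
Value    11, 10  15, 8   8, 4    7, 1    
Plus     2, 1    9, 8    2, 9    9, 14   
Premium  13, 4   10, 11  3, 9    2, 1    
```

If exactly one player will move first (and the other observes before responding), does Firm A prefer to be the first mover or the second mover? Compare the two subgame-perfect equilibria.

first

If Firm A leads: Firm B's best replies are Budget→Z, Value→W, Plus→Z, Premium→X; Firm A's induced payoffs 3, 11, 9, 10; outcome (Value, W), payoffs (11, 10).
If Firm B leads: Firm A's best replies are W→Premium, X→Value, Y→Budget, Z→Plus; Firm B's induced payoffs 4, 8, 2, 14; outcome (Plus, Z), payoffs (9, 14).
Firm A gets 11 moving first and 9 moving second, so Firm A prefers to move first.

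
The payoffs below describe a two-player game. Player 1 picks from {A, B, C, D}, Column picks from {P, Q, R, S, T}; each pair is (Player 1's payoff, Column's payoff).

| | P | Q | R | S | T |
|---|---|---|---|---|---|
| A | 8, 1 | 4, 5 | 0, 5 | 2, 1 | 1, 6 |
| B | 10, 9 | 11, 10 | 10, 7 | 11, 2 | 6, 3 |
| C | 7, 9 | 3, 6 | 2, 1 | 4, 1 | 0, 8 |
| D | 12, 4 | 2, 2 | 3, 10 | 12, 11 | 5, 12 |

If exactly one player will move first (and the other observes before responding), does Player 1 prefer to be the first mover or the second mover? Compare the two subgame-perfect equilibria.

second

If Player 1 leads: Column's best replies are A→T, B→Q, C→P, D→T; Player 1's induced payoffs 1, 11, 7, 5; outcome (B, Q), payoffs (11, 10).
If Column leads: Player 1's best replies are P→D, Q→B, R→B, S→D, T→B; Column's induced payoffs 4, 10, 7, 11, 3; outcome (D, S), payoffs (12, 11).
Player 1 gets 11 moving first and 12 moving second, so Player 1 prefers to move second.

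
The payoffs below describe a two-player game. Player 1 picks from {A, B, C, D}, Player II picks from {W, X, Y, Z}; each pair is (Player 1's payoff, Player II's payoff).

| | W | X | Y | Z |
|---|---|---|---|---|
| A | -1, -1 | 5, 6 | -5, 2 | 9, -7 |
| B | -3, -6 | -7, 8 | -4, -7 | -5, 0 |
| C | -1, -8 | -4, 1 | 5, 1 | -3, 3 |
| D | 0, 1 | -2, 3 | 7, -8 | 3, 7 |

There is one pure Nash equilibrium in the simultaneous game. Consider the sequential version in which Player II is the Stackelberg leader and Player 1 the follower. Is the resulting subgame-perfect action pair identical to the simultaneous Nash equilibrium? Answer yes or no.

Backward induction with Player II moving first.
- W → Player 1 plays D (best of -1, -3, -1, 0); Player II gets 1.
- X → Player 1 plays A (best of 5, -7, -4, -2); Player II gets 6.
- Y → Player 1 plays D (best of -5, -4, 5, 7); Player II gets -8.
- Z → Player 1 plays A (best of 9, -5, -3, 3); Player II gets -7.
Player II's induced payoffs are 1, 6, -8, -7, so Player II commits to X. Subgame-perfect outcome: (A, X) with payoffs (5, 6).
Under simultaneous play:
Player 1's best replies: W→D; X→A; Y→D; Z→A.
Player II's best replies: A→X; B→X; C→Z; D→Z.
The unique mutual best reply is (A, X), giving (5, 6).
Sequential outcome (A, X) coincides with the Nash profile (A, X).

yes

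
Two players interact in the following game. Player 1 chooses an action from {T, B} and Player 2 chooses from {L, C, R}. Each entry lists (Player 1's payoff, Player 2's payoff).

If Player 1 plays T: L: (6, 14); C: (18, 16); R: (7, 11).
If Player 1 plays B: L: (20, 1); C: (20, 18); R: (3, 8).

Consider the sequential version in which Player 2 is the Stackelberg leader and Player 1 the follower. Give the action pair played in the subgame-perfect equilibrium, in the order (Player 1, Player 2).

(B, C)

Player 1 best-responds to each possible Player 2 move:
- L: BR = B, leader payoff 1.
- C: BR = B, leader payoff 18.
- R: BR = T, leader payoff 11.
Among 1, 18, 11, the best is 18 at C. Subgame-perfect outcome: (B, C) with payoffs (20, 18).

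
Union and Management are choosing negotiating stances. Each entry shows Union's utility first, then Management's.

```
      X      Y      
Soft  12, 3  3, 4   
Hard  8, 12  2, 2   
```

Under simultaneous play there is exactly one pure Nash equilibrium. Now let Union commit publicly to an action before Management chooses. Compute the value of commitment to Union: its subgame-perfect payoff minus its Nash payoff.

Backward induction with Union moving first.
- Soft: Management compares 3, 4 and picks Y; Union would get 3.
- Hard: Management compares 12, 2 and picks X; Union would get 8.
Maximizing over 3, 8, Union chooses Hard. Subgame-perfect outcome: (Hard, X) with payoffs (8, 12).
For the simultaneous game, intersect best replies.
Union's best replies: X→Soft; Y→Soft.
Management's best replies: Soft→Y; Hard→X.
The unique mutual best reply is (Soft, Y), giving (3, 4).
Union's commitment gain: 8 − 3 = 5.

5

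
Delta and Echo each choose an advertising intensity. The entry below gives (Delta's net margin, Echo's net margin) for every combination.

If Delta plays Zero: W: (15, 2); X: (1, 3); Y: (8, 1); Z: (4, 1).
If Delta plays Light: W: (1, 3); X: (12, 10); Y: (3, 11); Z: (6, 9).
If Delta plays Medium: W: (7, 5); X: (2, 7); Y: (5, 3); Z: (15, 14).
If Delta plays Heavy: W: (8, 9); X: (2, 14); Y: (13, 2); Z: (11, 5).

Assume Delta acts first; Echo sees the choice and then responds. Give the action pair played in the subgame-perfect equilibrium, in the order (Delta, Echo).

(Medium, Z)

Backward induction with Delta moving first.
- Zero: BR = X, leader payoff 1.
- Light: BR = Y, leader payoff 3.
- Medium: BR = Z, leader payoff 15.
- Heavy: BR = X, leader payoff 2.
Delta's induced payoffs are 1, 3, 15, 2, so Delta commits to Medium. Subgame-perfect outcome: (Medium, Z) with payoffs (15, 14).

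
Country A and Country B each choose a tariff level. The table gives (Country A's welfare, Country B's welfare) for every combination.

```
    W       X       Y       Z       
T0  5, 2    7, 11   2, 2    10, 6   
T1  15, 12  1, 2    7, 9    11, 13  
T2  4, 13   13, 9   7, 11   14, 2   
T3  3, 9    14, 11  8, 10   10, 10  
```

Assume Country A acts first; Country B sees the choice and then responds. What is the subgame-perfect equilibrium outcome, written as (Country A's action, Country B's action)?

Backward induction with Country A moving first.
- T0 → Country B plays X (best of 2, 11, 2, 6); Country A gets 7.
- T1 → Country B plays Z (best of 12, 2, 9, 13); Country A gets 11.
- T2 → Country B plays W (best of 13, 9, 11, 2); Country A gets 4.
- T3 → Country B plays X (best of 9, 11, 10, 10); Country A gets 14.
Among 7, 11, 4, 14, the best is 14 at T3. Subgame-perfect outcome: (T3, X) with payoffs (14, 11).

(T3, X)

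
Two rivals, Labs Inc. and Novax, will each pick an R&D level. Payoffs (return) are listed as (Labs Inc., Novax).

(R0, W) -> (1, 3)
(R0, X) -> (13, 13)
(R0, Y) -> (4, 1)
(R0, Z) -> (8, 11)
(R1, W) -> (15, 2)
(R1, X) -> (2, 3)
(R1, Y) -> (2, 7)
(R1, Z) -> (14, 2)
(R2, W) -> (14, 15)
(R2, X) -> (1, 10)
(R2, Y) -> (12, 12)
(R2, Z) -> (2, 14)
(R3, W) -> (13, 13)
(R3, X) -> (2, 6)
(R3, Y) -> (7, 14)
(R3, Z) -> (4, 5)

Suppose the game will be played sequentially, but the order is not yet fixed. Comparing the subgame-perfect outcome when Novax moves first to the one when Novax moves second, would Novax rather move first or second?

second

If Labs Inc. leads: Novax's best replies are R0→X, R1→Y, R2→W, R3→Y; Labs Inc.'s induced payoffs 13, 2, 14, 7; outcome (R2, W), payoffs (14, 15).
If Novax leads: Labs Inc.'s best replies are W→R1, X→R0, Y→R2, Z→R1; Novax's induced payoffs 2, 13, 12, 2; outcome (R0, X), payoffs (13, 13).
Novax gets 13 moving first and 15 moving second, so Novax prefers to move second.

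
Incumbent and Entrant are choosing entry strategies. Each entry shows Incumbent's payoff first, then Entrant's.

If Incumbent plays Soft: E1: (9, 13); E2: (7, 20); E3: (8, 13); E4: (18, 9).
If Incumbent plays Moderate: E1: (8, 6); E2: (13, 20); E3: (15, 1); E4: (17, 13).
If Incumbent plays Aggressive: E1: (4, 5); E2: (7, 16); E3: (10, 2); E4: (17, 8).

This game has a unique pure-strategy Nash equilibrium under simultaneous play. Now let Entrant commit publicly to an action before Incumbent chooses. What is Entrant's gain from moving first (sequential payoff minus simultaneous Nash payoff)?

0

Incumbent best-responds to each possible Entrant move:
- E1 → Incumbent plays Soft (best of 9, 8, 4); Entrant gets 13.
- E2 → Incumbent plays Moderate (best of 7, 13, 7); Entrant gets 20.
- E3 → Incumbent plays Moderate (best of 8, 15, 10); Entrant gets 1.
- E4 → Incumbent plays Soft (best of 18, 17, 17); Entrant gets 9.
Maximizing over 13, 20, 1, 9, Entrant chooses E2. Subgame-perfect outcome: (Moderate, E2) with payoffs (13, 20).
Under simultaneous play:
Incumbent's best replies: E1→Soft; E2→Moderate; E3→Moderate; E4→Soft.
Entrant's best replies: Soft→E2; Moderate→E2; Aggressive→E2.
Only (Moderate, E2) has each player best-responding; Nash payoffs (13, 20).
Entrant's commitment gain: 20 − 20 = 0.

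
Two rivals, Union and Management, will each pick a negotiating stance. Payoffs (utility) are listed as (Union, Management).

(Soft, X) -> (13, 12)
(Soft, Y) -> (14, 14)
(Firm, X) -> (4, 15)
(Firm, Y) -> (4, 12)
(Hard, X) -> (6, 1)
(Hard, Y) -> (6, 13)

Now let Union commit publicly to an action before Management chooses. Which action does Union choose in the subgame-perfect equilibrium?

Management best-responds to each possible Union move:
- Soft → Management plays Y (best of 12, 14); Union gets 14.
- Firm → Management plays X (best of 15, 12); Union gets 4.
- Hard → Management plays Y (best of 1, 13); Union gets 6.
Among 14, 4, 6, the best is 14 at Soft. Subgame-perfect outcome: (Soft, Y) with payoffs (14, 14).

Soft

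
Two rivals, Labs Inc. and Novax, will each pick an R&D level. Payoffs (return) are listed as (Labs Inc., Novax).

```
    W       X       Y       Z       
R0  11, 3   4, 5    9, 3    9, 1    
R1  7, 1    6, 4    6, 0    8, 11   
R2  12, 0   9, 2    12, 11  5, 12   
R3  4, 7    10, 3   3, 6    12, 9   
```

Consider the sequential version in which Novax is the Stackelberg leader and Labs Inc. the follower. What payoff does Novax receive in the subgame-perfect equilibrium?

Labs Inc. best-responds to each possible Novax move:
- W: Labs Inc. compares 11, 7, 12, 4 and picks R2; Novax would get 0.
- X: Labs Inc. compares 4, 6, 9, 10 and picks R3; Novax would get 3.
- Y: Labs Inc. compares 9, 6, 12, 3 and picks R2; Novax would get 11.
- Z: Labs Inc. compares 9, 8, 5, 12 and picks R3; Novax would get 9.
Maximizing over 0, 3, 11, 9, Novax chooses Y. Subgame-perfect outcome: (R2, Y) with payoffs (12, 11).

11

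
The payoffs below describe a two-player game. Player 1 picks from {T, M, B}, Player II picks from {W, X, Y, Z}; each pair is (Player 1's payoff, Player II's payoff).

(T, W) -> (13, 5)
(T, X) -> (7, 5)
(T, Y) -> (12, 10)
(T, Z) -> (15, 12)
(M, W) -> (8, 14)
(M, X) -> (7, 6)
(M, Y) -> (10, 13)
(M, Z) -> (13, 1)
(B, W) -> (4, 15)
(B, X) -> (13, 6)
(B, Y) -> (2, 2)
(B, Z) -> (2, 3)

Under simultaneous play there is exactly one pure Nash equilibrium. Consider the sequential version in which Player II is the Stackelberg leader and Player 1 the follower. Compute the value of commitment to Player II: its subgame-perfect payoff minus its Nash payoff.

Work backward from Player 1's decision.
- W: BR = T, leader payoff 5.
- X: BR = B, leader payoff 6.
- Y: BR = T, leader payoff 10.
- Z: BR = T, leader payoff 12.
Among 5, 6, 10, 12, the best is 12 at Z. Subgame-perfect outcome: (T, Z) with payoffs (15, 12).
Under simultaneous play:
Player 1's best replies: W→T; X→B; Y→T; Z→T.
Player II's best replies: T→Z; M→W; B→W.
The unique mutual best reply is (T, Z), giving (15, 12).
Player II's commitment gain: 12 − 12 = 0.

0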